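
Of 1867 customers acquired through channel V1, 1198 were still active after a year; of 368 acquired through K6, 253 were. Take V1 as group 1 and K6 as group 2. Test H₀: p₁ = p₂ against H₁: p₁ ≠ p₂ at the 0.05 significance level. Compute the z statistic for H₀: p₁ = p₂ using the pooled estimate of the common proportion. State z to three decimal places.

p̂₁ = 1198/1867 = 0.64167, p̂₂ = 253/368 = 0.68750.
Pooled p̂ = (1198+253)/(1867+368) = 1451/2235 = 0.64922.
SE = √(0.227734 × 0.00325301) = 0.02722.
z = (0.64167 − 0.68750)/0.02722 = -0.04583/0.02722 = -1.684.
Two-sided p-value ≈ 2·Φ(−1.684) = 0.0922, so at α = 0.05 we fail to reject H₀.

z = -1.684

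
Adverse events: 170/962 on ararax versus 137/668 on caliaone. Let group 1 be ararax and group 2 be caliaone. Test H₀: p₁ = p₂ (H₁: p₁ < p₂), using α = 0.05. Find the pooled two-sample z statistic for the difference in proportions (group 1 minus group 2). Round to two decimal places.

z = -1.44

p̂₁ = 170/962 = 0.1767, p̂₂ = 137/668 = 0.2051.
Pooled p̂ = (170+137)/(962+668) = 307/1630 = 0.1883.
SE = √(p̂(1−p̂)(1/n₁+1/n₂)) = √(0.1883·0.8117·0.00253651) = √(0.000387756) = 0.0197.
z = (0.1767 − 0.2051)/0.0197 = -0.0284/0.0197 = -1.44.
p-value = P(Z < -1.441) ≈ 0.0748. With α = 0.05, fail to reject H₀.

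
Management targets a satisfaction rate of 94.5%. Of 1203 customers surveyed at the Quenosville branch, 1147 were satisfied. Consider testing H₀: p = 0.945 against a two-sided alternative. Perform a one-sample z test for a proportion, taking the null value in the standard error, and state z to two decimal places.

z = 1.29

p̂ = 1147/1203 ≈ 0.95345.
SE = √(p₀(1−p₀)/n) = √(0.051975/1203) = 0.00657.
z = (0.95345 − 0.945)/0.00657 = 0.00845/0.00657 = 1.29.
p-value = 2·P(Z > 1.286) ≈ 0.1986.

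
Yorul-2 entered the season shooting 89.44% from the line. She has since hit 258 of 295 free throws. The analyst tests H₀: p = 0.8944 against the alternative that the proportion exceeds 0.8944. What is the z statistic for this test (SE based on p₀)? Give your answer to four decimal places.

p̂ = 258/295 = 0.874576.
SE = √(p₀(1−p₀)/n) = √(0.094449/295) = 0.017893.
z = (0.874576 − 0.8944)/0.017893 = -0.019824/0.017893 = -1.1079.
p-value = P(Z > -1.108) ≈ 0.8660.

z = -1.1079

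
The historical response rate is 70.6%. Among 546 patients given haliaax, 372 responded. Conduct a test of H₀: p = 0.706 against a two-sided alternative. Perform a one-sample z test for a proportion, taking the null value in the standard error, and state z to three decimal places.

z = -1.266

p̂ = 372/546 ≈ 0.68132.
SE = √(p₀(1−p₀)/n) = √(0.20756/546) = 0.01950.
z = (0.68132 − 0.706)/0.01950 = -0.02468/0.01950 = -1.266.
Two-sided p-value ≈ 2·Φ(−1.266) = 0.2056.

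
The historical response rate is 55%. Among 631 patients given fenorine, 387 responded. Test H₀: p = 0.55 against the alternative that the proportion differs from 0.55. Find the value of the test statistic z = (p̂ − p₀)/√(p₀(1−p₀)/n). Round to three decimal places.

p̂ = 387/631 ≈ 0.61331.
SE = √(p₀(1−p₀)/n) = √(0.2475/631) = 0.01980.
z = (0.61331 − 0.55)/0.01980 = 0.06331/0.01980 = 3.197.
Two-sided p-value ≈ 2·Φ(−3.197) = 0.0014.

z = 3.197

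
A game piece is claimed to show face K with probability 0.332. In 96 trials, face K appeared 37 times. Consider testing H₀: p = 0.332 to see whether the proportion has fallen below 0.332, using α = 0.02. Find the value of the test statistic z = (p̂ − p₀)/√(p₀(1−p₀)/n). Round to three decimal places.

p̂ = 37/96 = 0.385417.
SE = √(p₀(1−p₀)/n) = √(0.22178/96) = 0.048064.
z = (0.385417 − 0.332)/0.048064 = 0.053417/0.048064 = 1.111.
p-value = P(Z < 1.111) ≈ 0.8668, so at α = 0.02 we fail to reject H₀.

z = 1.111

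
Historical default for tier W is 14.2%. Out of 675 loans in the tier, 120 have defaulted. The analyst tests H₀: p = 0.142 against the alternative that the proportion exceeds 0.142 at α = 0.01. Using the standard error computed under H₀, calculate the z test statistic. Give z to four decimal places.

p̂ = 120/675 ≈ 0.177778.
Under H₀, SE = √(0.142·0.858/675) = √(0.000180498) = 0.013435.
z = (0.177778 − 0.142)/0.013435 = 0.035778/0.013435 = 2.6630.
p-value = P(Z > 2.663) ≈ 0.0039; since p < α = 0.01, reject H₀.

z = 2.6630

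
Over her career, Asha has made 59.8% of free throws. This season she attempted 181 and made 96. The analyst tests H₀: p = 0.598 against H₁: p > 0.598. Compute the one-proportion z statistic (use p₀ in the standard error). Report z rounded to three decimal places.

p̂ = 96/181 ≈ 0.53039.
SE = √(p₀(1−p₀)/n) = √(0.2404/181) = 0.03644.
z = (0.53039 − 0.598)/0.03644 = -0.06761/0.03644 = -1.855.
p-value = P(Z > -1.855) ≈ 0.9682.

z = -1.855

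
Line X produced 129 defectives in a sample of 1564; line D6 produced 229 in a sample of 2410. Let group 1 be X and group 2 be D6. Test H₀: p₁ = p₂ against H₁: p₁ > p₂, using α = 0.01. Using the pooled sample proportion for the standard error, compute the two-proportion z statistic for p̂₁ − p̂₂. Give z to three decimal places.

z = -1.349

p̂₁ = 129/1564 ≈ 0.082481, p̂₂ = 229/2410 ≈ 0.095021.
Pooled p̂ = (129+229)/(1564+2410) = 358/3974 = 0.090086.
SE = √(0.0819701 × 0.00105432) = 0.009296.
z = (0.082481 − 0.095021)/0.009296 = -0.012540/0.009296 = -1.349.
p-value = P(Z > -1.349) ≈ 0.9113, so at α = 0.01 we fail to reject H₀.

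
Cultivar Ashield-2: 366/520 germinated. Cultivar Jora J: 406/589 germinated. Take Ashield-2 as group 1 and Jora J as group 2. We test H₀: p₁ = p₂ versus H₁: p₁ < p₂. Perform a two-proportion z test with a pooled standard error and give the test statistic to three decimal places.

z = 0.525

p̂₁ = 366/520 = 0.703846, p̂₂ = 406/589 = 0.689304.
Pooled p̂ = (366+406)/(520+589) = 772/1109 = 0.696123.
SE = √(0.211536 × 0.00362087) = 0.027676.
z = (0.703846 − 0.689304)/0.027676 = 0.014542/0.027676 = 0.525.
p-value = P(Z < 0.525) ≈ 0.7004.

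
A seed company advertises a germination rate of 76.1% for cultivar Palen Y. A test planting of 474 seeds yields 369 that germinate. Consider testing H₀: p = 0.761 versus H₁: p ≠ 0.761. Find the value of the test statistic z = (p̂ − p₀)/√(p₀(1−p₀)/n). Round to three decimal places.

p̂ = 369/474 ≈ 0.77848.
Standard error under H₀: √(0.761×0.239/474) = 0.01959.
z = (0.77848 − 0.761)/0.01959 = 0.01748/0.01959 = 0.892.
p-value = 2·P(Z > 0.892) ≈ 0.3722.

z = 0.892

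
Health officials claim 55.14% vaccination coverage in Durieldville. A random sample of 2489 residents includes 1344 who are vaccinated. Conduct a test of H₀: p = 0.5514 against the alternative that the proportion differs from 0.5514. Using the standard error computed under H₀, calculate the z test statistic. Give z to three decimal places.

z = -1.146

p̂ = 1344/2489 = 0.539976.
Under H₀, SE = √(0.5514·0.4486/2489) = √(9.93805e-05) = 0.009969.
z = (0.539976 − 0.5514)/0.009969 = -0.011424/0.009969 = -1.146.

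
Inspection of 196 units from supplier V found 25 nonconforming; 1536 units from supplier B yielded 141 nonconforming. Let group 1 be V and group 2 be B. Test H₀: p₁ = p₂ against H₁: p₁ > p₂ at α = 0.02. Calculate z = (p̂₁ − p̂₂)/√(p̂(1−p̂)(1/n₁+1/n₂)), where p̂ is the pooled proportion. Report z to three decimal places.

p̂₁ = 25/196 = 0.12755, p̂₂ = 141/1536 = 0.09180.
Pooled p̂ = (25+141)/(196+1536) = 166/1732 = 0.09584.
SE = √(0.0866571 × 0.00575308) = 0.02233.
z = (0.12755 − 0.09180)/0.02233 = 0.03575/0.02233 = 1.601.
p-value = P(Z > 1.601) ≈ 0.0547, so at α = 0.02 we fail to reject H₀.

z = 1.601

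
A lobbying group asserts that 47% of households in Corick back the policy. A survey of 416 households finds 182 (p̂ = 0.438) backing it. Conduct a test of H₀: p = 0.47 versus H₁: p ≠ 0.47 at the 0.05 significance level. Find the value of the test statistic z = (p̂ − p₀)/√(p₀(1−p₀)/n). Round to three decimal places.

z = -1.328

p̂ = 182/416 = 0.43750.
Standard error under H₀: √(0.47×0.53/416) = 0.02447.
z = (0.43750 − 0.47)/0.02447 = -0.03250/0.02447 = -1.328.
Two-sided p-value ≈ 2·Φ(−1.328) = 0.1841; since p > α = 0.05, fail to reject H₀.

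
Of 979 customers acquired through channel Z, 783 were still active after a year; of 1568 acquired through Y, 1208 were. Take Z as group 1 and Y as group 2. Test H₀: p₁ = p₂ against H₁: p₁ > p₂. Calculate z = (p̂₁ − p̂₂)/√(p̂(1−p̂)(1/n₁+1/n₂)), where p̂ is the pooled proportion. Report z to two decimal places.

z = 1.75

p̂₁ = 783/979 = 0.7998, p̂₂ = 1208/1568 = 0.7704.
Pooled p̂ = (783+1208)/(979+1568) = 1991/2547 = 0.7817.
SE = √(p̂(1−p̂)(1/n₁+1/n₂)) = √(0.7817·0.2183·0.00165921) = √(0.000283132) = 0.0168.
z = (0.7998 − 0.7704)/0.0168 = 0.0294/0.0168 = 1.75.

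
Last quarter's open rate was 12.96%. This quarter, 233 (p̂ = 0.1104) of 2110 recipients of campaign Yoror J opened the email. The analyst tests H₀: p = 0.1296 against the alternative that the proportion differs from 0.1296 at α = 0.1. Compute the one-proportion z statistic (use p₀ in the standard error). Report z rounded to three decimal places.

p̂ = 233/2110 ≈ 0.11043.
Under H₀, SE = √(0.1296·0.8704/2110) = √(5.34615e-05) = 0.00731.
z = (0.11043 − 0.1296)/0.00731 = -0.01917/0.00731 = -2.622.
Two-sided p-value ≈ 2·Φ(−2.622) = 0.0087; since p < α = 0.1, reject H₀.

z = -2.622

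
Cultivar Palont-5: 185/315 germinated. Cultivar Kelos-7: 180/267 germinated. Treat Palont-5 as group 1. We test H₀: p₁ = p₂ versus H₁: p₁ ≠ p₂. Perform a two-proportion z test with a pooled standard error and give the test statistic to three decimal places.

p̂₁ = 185/315 = 0.58730, p̂₂ = 180/267 = 0.67416.
Pooled p̂ = (185+180)/(315+267) = 365/582 = 0.62715.
SE = √(0.233833 × 0.00691992) = 0.04023.
z = (0.58730 − 0.67416)/0.04023 = -0.08686/0.04023 = -2.159.

z = -2.159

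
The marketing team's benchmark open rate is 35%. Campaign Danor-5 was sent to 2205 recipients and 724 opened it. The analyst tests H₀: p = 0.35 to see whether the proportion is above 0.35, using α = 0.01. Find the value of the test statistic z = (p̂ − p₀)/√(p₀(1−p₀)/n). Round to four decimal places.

p̂ = 724/2205 ≈ 0.328345.
SE = √(p₀(1−p₀)/n) = √(0.2275/2205) = 0.010157.
z = (0.328345 − 0.35)/0.010157 = -0.021655/0.010157 = -2.1320.
p-value = P(Z > -2.132) ≈ 0.9835, so at α = 0.01 we fail to reject H₀.

z = -2.1320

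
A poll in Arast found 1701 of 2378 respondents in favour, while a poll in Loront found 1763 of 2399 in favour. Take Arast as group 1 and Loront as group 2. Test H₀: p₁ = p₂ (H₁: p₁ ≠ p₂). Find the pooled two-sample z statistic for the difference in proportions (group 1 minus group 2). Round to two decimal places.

z = -1.52

p̂₁ = 1701/2378 = 0.7153, p̂₂ = 1763/2399 = 0.7349.
Pooled p̂ = (1701+1763)/(2378+2399) = 3464/4777 = 0.7251.
SE = √(0.199311 × 0.000837362) = 0.0129.
z = (0.7153 − 0.7349)/0.0129 = -0.0196/0.0129 = -1.52.
p-value = 2·P(Z > 1.516) ≈ 0.1296.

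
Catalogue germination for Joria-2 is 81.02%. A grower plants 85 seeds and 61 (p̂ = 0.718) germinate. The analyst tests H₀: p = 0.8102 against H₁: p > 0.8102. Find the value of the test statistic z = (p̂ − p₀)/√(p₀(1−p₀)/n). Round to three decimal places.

p̂ = 61/85 ≈ 0.71765.
SE = √(p₀(1−p₀)/n) = √(0.15378/85) = 0.04253.
z = (0.71765 − 0.8102)/0.04253 = -0.09255/0.04253 = -2.176.
p-value = P(Z > -2.176) ≈ 0.9852.

z = -2.176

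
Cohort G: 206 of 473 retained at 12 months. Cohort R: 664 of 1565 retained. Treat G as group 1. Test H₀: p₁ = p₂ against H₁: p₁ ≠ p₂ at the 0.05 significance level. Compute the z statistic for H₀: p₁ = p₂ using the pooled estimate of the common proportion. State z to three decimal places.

z = 0.433

p̂₁ = 206/473 = 0.43552, p̂₂ = 664/1565 = 0.42428.
Pooled p̂ = (206+664)/(473+1565) = 870/2038 = 0.42689.
SE = √(p̂(1−p̂)(1/n₁+1/n₂)) = √(0.42689·0.57311·0.00275314) = √(0.00067357) = 0.02595.
z = (0.43552 − 0.42428)/0.02595 = 0.01124/0.02595 = 0.433.
p-value = 2·P(Z > 0.433) ≈ 0.6650; since p > α = 0.05, fail to reject H₀.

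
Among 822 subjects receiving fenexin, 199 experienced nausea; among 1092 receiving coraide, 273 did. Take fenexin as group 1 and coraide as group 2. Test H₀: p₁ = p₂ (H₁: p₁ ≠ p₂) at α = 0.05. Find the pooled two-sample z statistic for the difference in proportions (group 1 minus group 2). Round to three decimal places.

p̂₁ = 199/822 ≈ 0.24209, p̂₂ = 273/1092 ≈ 0.25000.
Pooled p̂ = (199+273)/(822+1092) = 472/1914 = 0.24660.
SE = √(p̂(1−p̂)(1/n₁+1/n₂)) = √(0.24660·0.75340·0.0021323) = √(0.00039616) = 0.01990.
z = (0.24209 − 0.25000)/0.01990 = -0.00791/0.01990 = -0.397.
Two-sided p-value ≈ 2·Φ(−0.397) = 0.6912. With α = 0.05, fail to reject H₀.

z = -0.397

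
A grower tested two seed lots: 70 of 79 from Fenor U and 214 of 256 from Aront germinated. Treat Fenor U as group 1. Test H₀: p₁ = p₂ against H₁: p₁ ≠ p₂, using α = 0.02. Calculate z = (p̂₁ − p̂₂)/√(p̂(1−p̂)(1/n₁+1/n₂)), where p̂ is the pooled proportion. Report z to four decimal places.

z = 1.0844

p̂₁ = 70/79 = 0.886076, p̂₂ = 214/256 = 0.835938.
Pooled p̂ = (70+214)/(79+256) = 284/335 = 0.847761.
SE = √(0.129062 × 0.0165645) = 0.046237.
z = (0.886076 − 0.835938)/0.046237 = 0.050138/0.046237 = 1.0844.
p-value = 2·P(Z > 1.084) ≈ 0.2782. With α = 0.02, fail to reject H₀.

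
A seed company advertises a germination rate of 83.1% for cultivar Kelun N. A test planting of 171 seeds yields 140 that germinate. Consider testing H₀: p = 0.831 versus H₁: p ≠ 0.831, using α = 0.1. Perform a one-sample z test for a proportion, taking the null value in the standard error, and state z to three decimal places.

z = -0.429

p̂ = 140/171 = 0.81871.
SE = √(p₀(1−p₀)/n) = √(0.14044/171) = 0.02866.
z = (0.81871 − 0.831)/0.02866 = -0.01229/0.02866 = -0.429.
Two-sided p-value ≈ 2·Φ(−0.429) = 0.6681. With α = 0.1, fail to reject H₀.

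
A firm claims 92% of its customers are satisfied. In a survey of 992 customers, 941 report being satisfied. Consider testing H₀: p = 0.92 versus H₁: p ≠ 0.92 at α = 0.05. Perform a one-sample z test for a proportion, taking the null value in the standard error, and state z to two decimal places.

z = 3.32

p̂ = 941/992 ≈ 0.94859.
Under H₀, SE = √(0.92·0.08/992) = √(7.41935e-05) = 0.00861.
z = (0.94859 − 0.92)/0.00861 = 0.02859/0.00861 = 3.32.
Two-sided p-value ≈ 2·Φ(−3.319) = 0.0009, so at α = 0.05 we reject H₀.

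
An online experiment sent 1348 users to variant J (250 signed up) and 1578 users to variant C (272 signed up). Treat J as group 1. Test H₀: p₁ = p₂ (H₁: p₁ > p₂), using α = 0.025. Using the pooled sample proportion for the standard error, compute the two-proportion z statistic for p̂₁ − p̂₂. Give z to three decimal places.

z = 0.922

p̂₁ = 250/1348 = 0.18546, p̂₂ = 272/1578 = 0.17237.
Pooled p̂ = (250+272)/(1348+1578) = 522/2926 = 0.17840.
SE = √(0.146574 × 0.00137555) = 0.01420.
z = (0.18546 − 0.17237)/0.01420 = 0.01309/0.01420 = 0.922.
p-value = P(Z > 0.922) ≈ 0.1783, so at α = 0.025 we fail to reject H₀.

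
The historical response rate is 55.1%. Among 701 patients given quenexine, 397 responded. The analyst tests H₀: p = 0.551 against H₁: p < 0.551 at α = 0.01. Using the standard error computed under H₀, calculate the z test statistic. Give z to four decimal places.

p̂ = 397/701 = 0.566334.
Under H₀, SE = √(0.551·0.449/701) = √(0.000352923) = 0.018786.
z = (0.566334 − 0.551)/0.018786 = 0.015334/0.018786 = 0.8162.
p-value = P(Z < 0.816) ≈ 0.7928. With α = 0.01, fail to reject H₀.

z = 0.8162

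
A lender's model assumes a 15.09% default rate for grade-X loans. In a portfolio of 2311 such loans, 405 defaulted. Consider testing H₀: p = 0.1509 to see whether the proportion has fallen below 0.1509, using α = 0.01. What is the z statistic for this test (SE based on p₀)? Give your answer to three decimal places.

p̂ = 405/2311 = 0.175249.
Under H₀, SE = √(0.1509·0.8491/2311) = √(5.54432e-05) = 0.007446.
z = (0.175249 − 0.1509)/0.007446 = 0.024349/0.007446 = 3.270.
p-value = P(Z < 3.270) ≈ 0.9995; since p > α = 0.01, fail to reject H₀.

z = 3.270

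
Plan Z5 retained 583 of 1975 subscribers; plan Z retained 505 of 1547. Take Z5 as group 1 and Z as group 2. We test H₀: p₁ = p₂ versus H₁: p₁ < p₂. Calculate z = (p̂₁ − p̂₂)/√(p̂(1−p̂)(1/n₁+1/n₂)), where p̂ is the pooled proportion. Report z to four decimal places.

p̂₁ = 583/1975 ≈ 0.2951899, p̂₂ = 505/1547 ≈ 0.3264383.
Pooled p̂ = (583+505)/(1975+1547) = 1088/3522 = 0.3089154.
SE = √(0.213487 × 0.00115274) = 0.0156874.
z = (0.2951899 − 0.3264383)/0.0156874 = -0.0312484/0.0156874 = -1.9919.

z = -1.9919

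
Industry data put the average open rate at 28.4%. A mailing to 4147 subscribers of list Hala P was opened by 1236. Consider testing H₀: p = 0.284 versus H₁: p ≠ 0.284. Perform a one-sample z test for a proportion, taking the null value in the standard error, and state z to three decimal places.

z = 2.006

p̂ = 1236/4147 = 0.298047.
SE = √(p₀(1−p₀)/n) = √(0.20334/4147) = 0.007002.
z = (0.298047 − 0.284)/0.007002 = 0.014047/0.007002 = 2.006.
Two-sided p-value ≈ 2·Φ(−2.006) = 0.0449.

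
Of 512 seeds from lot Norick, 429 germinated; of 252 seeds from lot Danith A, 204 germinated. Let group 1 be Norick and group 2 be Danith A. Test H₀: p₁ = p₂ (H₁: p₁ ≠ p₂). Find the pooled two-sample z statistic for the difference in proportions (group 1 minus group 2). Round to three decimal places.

z = 0.978

p̂₁ = 429/512 ≈ 0.83789, p̂₂ = 204/252 ≈ 0.80952.
Pooled p̂ = (429+204)/(512+252) = 633/764 = 0.82853.
SE = √(p̂(1−p̂)(1/n₁+1/n₂)) = √(0.82853·0.17147·0.00592138) = √(0.000841223) = 0.02900.
z = (0.83789 − 0.80952)/0.02900 = 0.02837/0.02900 = 0.978.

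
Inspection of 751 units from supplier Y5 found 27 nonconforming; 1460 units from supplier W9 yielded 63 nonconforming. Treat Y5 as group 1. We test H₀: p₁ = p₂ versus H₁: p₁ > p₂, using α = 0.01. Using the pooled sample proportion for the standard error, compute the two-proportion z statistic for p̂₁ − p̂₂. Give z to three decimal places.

z = -0.811

p̂₁ = 27/751 = 0.035952, p̂₂ = 63/1460 = 0.043151.
Pooled p̂ = (27+63)/(751+1460) = 90/2211 = 0.040706.
SE = √(0.0390486 × 0.00201649) = 0.008874.
z = (0.035952 − 0.043151)/0.008874 = -0.007199/0.008874 = -0.811.
p-value = P(Z > -0.811) ≈ 0.7914; since p > α = 0.01, fail to reject H₀.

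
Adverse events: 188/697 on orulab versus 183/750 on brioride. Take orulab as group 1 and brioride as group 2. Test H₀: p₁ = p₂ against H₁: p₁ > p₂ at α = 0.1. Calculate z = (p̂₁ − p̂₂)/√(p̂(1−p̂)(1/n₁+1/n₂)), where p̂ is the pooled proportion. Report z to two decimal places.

z = 1.12

p̂₁ = 188/697 ≈ 0.2697, p̂₂ = 183/750 ≈ 0.2440.
Pooled p̂ = (188+183)/(697+750) = 371/1447 = 0.2564.
SE = √(0.190655 × 0.00276805) = 0.0230.
z = (0.2697 − 0.2440)/0.0230 = 0.0257/0.0230 = 1.12.
p-value = P(Z > 1.120) ≈ 0.1314, so at α = 0.1 we fail to reject H₀.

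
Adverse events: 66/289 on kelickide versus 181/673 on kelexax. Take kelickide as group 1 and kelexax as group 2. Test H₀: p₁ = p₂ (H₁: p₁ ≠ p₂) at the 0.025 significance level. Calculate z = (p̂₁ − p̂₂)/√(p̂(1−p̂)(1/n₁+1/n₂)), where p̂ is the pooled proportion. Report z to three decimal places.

p̂₁ = 66/289 ≈ 0.22837, p̂₂ = 181/673 ≈ 0.26895.
Pooled p̂ = (66+181)/(289+673) = 247/962 = 0.25676.
SE = √(p̂(1−p̂)(1/n₁+1/n₂)) = √(0.25676·0.74324·0.00494609) = √(0.000943876) = 0.03072.
z = (0.22837 − 0.26895)/0.03072 = -0.04058/0.03072 = -1.321.
p-value = 2·P(Z > 1.321) ≈ 0.1866. With α = 0.025, fail to reject H₀.

z = -1.321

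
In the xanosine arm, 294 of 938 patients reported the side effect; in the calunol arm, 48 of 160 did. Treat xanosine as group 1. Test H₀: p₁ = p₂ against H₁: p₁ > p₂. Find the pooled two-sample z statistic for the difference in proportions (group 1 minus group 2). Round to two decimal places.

z = 0.34

p̂₁ = 294/938 ≈ 0.3134, p̂₂ = 48/160 ≈ 0.3000.
Pooled p̂ = (294+48)/(938+160) = 342/1098 = 0.3115.
SE = √(0.214458 × 0.0073161) = 0.0396.
z = (0.3134 − 0.3000)/0.0396 = 0.0134/0.0396 = 0.34.
p-value = P(Z > 0.339) ≈ 0.3673.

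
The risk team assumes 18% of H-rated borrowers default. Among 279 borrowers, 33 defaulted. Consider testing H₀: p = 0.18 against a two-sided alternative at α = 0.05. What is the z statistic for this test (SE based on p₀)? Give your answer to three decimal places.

z = -2.683

p̂ = 33/279 ≈ 0.11828.
Under H₀, SE = √(0.18·0.82/279) = √(0.000529032) = 0.02300.
z = (0.11828 − 0.18)/0.02300 = -0.06172/0.02300 = -2.683.
Two-sided p-value ≈ 2·Φ(−2.683) = 0.0073; since p < α = 0.05, reject H₀.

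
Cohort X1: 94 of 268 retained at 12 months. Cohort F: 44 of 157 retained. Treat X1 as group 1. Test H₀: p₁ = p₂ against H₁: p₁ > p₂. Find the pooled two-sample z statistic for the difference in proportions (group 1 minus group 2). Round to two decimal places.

p̂₁ = 94/268 ≈ 0.35075, p̂₂ = 44/157 ≈ 0.28025.
Pooled p̂ = (94+44)/(268+157) = 138/425 = 0.32471.
SE = √(0.219272 × 0.0101008) = 0.04706.
z = (0.35075 − 0.28025)/0.04706 = 0.07050/0.04706 = 1.50.
p-value = P(Z > 1.498) ≈ 0.0671.

z = 1.50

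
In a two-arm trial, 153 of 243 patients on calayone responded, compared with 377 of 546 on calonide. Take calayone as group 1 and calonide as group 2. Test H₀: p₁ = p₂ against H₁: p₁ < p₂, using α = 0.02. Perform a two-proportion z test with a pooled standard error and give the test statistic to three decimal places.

p̂₁ = 153/243 ≈ 0.62963, p̂₂ = 377/546 ≈ 0.69048.
Pooled p̂ = (153+377)/(243+546) = 530/789 = 0.67174.
SE = √(p̂(1−p̂)(1/n₁+1/n₂)) = √(0.67174·0.32826·0.00594673) = √(0.00131129) = 0.03621.
z = (0.62963 − 0.69048)/0.03621 = -0.06085/0.03621 = -1.680.
p-value = P(Z < -1.680) ≈ 0.0464, so at α = 0.02 we fail to reject H₀.

z = -1.680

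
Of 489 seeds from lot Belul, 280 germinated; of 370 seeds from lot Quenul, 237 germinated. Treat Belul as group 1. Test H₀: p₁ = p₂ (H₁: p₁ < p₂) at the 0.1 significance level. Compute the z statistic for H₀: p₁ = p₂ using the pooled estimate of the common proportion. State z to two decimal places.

p̂₁ = 280/489 ≈ 0.5726, p̂₂ = 237/370 ≈ 0.6405.
Pooled p̂ = (280+237)/(489+370) = 517/859 = 0.6019.
SE = √(p̂(1−p̂)(1/n₁+1/n₂)) = √(0.6019·0.3981·0.00474769) = √(0.00113766) = 0.0337.
z = (0.5726 − 0.6405)/0.0337 = -0.0679/0.0337 = -2.01.
p-value = P(Z < -2.014) ≈ 0.0220; since p < α = 0.1, reject H₀.

z = -2.01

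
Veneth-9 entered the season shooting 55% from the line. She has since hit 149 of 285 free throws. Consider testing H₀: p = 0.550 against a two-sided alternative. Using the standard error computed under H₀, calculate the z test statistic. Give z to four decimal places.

z = -0.9228

p̂ = 149/285 ≈ 0.522807.
SE = √(p₀(1−p₀)/n) = √(0.2475/285) = 0.029469.
z = (0.522807 − 0.55)/0.029469 = -0.027193/0.029469 = -0.9228.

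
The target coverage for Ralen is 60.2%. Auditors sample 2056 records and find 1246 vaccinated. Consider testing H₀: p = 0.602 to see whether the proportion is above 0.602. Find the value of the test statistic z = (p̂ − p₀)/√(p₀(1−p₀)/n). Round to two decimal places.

z = 0.37

p̂ = 1246/2056 ≈ 0.6060.
Under H₀, SE = √(0.602·0.398/2056) = √(0.000116535) = 0.0108.
z = (0.6060 − 0.602)/0.0108 = 0.0040/0.0108 = 0.37.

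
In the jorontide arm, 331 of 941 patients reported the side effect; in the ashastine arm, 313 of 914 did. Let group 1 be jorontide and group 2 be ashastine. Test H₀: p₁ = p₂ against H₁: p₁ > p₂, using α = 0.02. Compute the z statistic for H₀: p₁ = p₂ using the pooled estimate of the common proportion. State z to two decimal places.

p̂₁ = 331/941 = 0.3518, p̂₂ = 313/914 = 0.3425.
Pooled p̂ = (331+313)/(941+914) = 644/1855 = 0.3472.
SE = √(0.226643 × 0.00215679) = 0.0221.
z = (0.3518 − 0.3425)/0.0221 = 0.0093/0.0221 = 0.42.
p-value = P(Z > 0.421) ≈ 0.3370, so at α = 0.02 we fail to reject H₀.

z = 0.42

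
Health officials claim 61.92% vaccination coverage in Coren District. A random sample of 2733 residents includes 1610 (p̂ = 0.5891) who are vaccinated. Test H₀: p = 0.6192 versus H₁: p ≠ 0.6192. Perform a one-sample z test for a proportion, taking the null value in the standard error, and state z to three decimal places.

p̂ = 1610/2733 = 0.589096.
Under H₀, SE = √(0.6192·0.3808/2733) = √(8.62757e-05) = 0.009288.
z = (0.589096 − 0.6192)/0.009288 = -0.030104/0.009288 = -3.241.
p-value = 2·P(Z > 3.241) ≈ 0.0012.

z = -3.241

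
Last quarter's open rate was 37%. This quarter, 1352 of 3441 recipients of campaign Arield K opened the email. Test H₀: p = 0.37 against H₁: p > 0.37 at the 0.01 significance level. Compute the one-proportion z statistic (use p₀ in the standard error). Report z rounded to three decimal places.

p̂ = 1352/3441 ≈ 0.392909.
Standard error under H₀: √(0.37×0.63/3441) = 0.008231.
z = (0.392909 − 0.37)/0.008231 = 0.022909/0.008231 = 2.783.
p-value = P(Z > 2.783) ≈ 0.0027. With α = 0.01, reject H₀.

z = 2.783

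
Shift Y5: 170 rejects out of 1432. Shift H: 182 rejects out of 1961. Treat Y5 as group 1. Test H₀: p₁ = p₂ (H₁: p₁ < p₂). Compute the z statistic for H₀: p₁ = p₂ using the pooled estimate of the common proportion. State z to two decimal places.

z = 2.44

p̂₁ = 170/1432 = 0.1187, p̂₂ = 182/1961 = 0.0928.
Pooled p̂ = (170+182)/(1432+1961) = 352/3393 = 0.1037.
SE = √(p̂(1−p̂)(1/n₁+1/n₂)) = √(0.1037·0.8963·0.00120827) = √(0.000112345) = 0.0106.
z = (0.1187 − 0.0928)/0.0106 = 0.0259/0.0106 = 2.44.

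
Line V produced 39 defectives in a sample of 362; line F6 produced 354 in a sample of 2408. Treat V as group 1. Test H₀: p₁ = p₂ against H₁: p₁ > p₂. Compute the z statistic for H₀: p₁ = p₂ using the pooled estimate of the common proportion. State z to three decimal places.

p̂₁ = 39/362 = 0.10773, p̂₂ = 354/2408 = 0.14701.
Pooled p̂ = (39+354)/(362+2408) = 393/2770 = 0.14188.
SE = √(p̂(1−p̂)(1/n₁+1/n₂)) = √(0.14188·0.85812·0.00317771) = √(0.000386881) = 0.01967.
z = (0.10773 − 0.14701)/0.01967 = -0.03928/0.01967 = -1.997.
p-value = P(Z > -1.997) ≈ 0.9771.

z = -1.997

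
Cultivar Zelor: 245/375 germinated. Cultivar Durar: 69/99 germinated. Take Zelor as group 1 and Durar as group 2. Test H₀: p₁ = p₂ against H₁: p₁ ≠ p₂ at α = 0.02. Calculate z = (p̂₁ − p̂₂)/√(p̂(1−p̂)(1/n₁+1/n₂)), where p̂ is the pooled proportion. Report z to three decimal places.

z = -0.817

p̂₁ = 245/375 = 0.65333, p̂₂ = 69/99 = 0.69697.
Pooled p̂ = (245+69)/(375+99) = 314/474 = 0.66245.
SE = √(0.223611 × 0.0127677) = 0.05343.
z = (0.65333 − 0.69697)/0.05343 = -0.04364/0.05343 = -0.817.
Two-sided p-value ≈ 2·Φ(−0.817) = 0.4141; since p > α = 0.02, fail to reject H₀.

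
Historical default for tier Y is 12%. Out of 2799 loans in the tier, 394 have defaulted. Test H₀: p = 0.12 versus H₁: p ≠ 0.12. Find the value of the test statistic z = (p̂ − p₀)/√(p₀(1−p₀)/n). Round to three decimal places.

p̂ = 394/2799 ≈ 0.14076.
SE = √(p₀(1−p₀)/n) = √(0.1056/2799) = 0.00614.
z = (0.14076 − 0.12)/0.00614 = 0.02076/0.00614 = 3.381.

z = 3.381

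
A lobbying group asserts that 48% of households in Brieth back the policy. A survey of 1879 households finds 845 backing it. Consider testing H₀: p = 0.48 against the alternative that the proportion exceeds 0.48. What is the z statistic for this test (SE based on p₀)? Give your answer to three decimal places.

p̂ = 845/1879 = 0.449707.
Under H₀, SE = √(0.48·0.52/1879) = √(0.000132837) = 0.011525.
z = (0.449707 − 0.48)/0.011525 = -0.030293/0.011525 = -2.628.

z = -2.628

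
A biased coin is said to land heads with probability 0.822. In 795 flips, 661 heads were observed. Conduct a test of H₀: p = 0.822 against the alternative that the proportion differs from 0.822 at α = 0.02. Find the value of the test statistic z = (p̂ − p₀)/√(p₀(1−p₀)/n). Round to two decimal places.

p̂ = 661/795 = 0.83145.
SE = √(p₀(1−p₀)/n) = √(0.14632/795) = 0.01357.
z = (0.83145 − 0.822)/0.01357 = 0.00945/0.01357 = 0.70.
p-value = 2·P(Z > 0.696) ≈ 0.4862; since p > α = 0.02, fail to reject H₀.

z = 0.70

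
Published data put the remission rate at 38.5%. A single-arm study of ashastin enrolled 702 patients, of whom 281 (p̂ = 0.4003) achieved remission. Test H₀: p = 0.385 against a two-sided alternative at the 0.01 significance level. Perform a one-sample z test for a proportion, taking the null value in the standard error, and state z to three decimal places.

z = 0.832

p̂ = 281/702 ≈ 0.40028.
Standard error under H₀: √(0.385×0.615/702) = 0.01837.
z = (0.40028 − 0.385)/0.01837 = 0.01528/0.01837 = 0.832.
p-value = 2·P(Z > 0.832) ≈ 0.4053; since p > α = 0.01, fail to reject H₀.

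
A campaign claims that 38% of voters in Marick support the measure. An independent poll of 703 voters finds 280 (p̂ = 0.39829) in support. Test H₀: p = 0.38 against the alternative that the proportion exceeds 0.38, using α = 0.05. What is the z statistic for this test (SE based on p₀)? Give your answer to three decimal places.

z = 0.999

p̂ = 280/703 ≈ 0.39829.
Standard error under H₀: √(0.38×0.62/703) = 0.01831.
z = (0.39829 − 0.38)/0.01831 = 0.01829/0.01831 = 0.999.
p-value = P(Z > 0.999) ≈ 0.1588; since p > α = 0.05, fail to reject H₀.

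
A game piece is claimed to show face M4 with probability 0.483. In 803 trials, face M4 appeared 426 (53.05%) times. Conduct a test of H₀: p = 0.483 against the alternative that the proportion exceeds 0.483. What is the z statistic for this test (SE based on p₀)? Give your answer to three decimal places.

p̂ = 426/803 ≈ 0.530511.
Under H₀, SE = √(0.483·0.517/803) = √(0.000310973) = 0.017634.
z = (0.530511 − 0.483)/0.017634 = 0.047511/0.017634 = 2.694.
p-value = P(Z > 2.694) ≈ 0.0035.

z = 2.694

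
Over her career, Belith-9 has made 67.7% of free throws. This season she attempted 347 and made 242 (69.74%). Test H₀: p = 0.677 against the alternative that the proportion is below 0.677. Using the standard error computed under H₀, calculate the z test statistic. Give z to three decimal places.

z = 0.813

p̂ = 242/347 ≈ 0.69741.
Standard error under H₀: √(0.677×0.323/347) = 0.02510.
z = (0.69741 − 0.677)/0.02510 = 0.02041/0.02510 = 0.813.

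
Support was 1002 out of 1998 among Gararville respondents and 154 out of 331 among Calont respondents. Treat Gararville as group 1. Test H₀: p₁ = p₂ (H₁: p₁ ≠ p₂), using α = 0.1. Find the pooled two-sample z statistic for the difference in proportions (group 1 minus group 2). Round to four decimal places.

p̂₁ = 1002/1998 = 0.501502, p̂₂ = 154/331 = 0.465257.
Pooled p̂ = (1002+154)/(1998+331) = 1156/2329 = 0.496350.
SE = √(0.249987 × 0.00352165) = 0.029671.
z = (0.501502 − 0.465257)/0.029671 = 0.036245/0.029671 = 1.2216.
Two-sided p-value ≈ 2·Φ(−1.222) = 0.2219; since p > α = 0.1, fail to reject H₀.

z = 1.2216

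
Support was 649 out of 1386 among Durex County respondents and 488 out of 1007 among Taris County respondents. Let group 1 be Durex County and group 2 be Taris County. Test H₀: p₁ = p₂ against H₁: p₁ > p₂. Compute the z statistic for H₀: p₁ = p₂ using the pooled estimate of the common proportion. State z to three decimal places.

z = -0.791

p̂₁ = 649/1386 ≈ 0.46825, p̂₂ = 488/1007 ≈ 0.48461.
Pooled p̂ = (649+488)/(1386+1007) = 1137/2393 = 0.47514.
SE = √(0.249382 × 0.00171455) = 0.02068.
z = (0.46825 − 0.48461)/0.02068 = -0.01636/0.02068 = -0.791.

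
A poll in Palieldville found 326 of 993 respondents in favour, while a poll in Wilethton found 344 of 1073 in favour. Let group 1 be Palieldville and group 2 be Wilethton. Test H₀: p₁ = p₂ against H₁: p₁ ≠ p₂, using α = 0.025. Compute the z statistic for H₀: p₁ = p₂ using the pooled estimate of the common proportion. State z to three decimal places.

z = 0.374

p̂₁ = 326/993 = 0.32830, p̂₂ = 344/1073 = 0.32060.
Pooled p̂ = (326+344)/(993+1073) = 670/2066 = 0.32430.
SE = √(p̂(1−p̂)(1/n₁+1/n₂)) = √(0.32430·0.67570·0.00193902) = √(0.000424894) = 0.02061.
z = (0.32830 − 0.32060)/0.02061 = 0.00770/0.02061 = 0.374.
p-value = 2·P(Z > 0.374) ≈ 0.7087, so at α = 0.025 we fail to reject H₀.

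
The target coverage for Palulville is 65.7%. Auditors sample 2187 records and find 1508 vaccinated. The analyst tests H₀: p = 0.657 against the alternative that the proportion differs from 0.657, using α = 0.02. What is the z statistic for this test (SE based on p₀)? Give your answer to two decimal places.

p̂ = 1508/2187 ≈ 0.68953.
Under H₀, SE = √(0.657·0.343/2187) = √(0.000103041) = 0.01015.
z = (0.68953 − 0.657)/0.01015 = 0.03253/0.01015 = 3.20.
Two-sided p-value ≈ 2·Φ(−3.205) = 0.0014, so at α = 0.02 we reject H₀.

z = 3.20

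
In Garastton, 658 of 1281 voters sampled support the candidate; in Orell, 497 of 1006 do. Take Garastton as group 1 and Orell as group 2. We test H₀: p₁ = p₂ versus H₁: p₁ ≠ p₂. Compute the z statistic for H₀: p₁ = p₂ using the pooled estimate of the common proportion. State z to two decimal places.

z = 0.93

p̂₁ = 658/1281 = 0.5137, p̂₂ = 497/1006 = 0.4940.
Pooled p̂ = (658+497)/(1281+1006) = 1155/2287 = 0.5050.
SE = √(0.249975 × 0.00177468) = 0.0211.
z = (0.5137 − 0.4940)/0.0211 = 0.0197/0.0211 = 0.93.
p-value = 2·P(Z > 0.932) ≈ 0.3515.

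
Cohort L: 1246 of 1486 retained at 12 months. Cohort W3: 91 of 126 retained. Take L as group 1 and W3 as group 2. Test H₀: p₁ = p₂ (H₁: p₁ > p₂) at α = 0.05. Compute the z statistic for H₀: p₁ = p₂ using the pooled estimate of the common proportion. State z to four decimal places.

z = 3.3313

p̂₁ = 1246/1486 = 0.8384926, p̂₂ = 91/126 = 0.7222222.
Pooled p̂ = (1246+91)/(1486+126) = 1337/1612 = 0.8294045.
SE = √(p̂(1−p̂)(1/n₁+1/n₂)) = √(0.8294045·0.1705955·0.00860946) = √(0.00121818) = 0.0349024.
z = (0.8384926 − 0.7222222)/0.0349024 = 0.1162704/0.0349024 = 3.3313.
p-value = P(Z > 3.331) ≈ 0.0004, so at α = 0.05 we reject H₀.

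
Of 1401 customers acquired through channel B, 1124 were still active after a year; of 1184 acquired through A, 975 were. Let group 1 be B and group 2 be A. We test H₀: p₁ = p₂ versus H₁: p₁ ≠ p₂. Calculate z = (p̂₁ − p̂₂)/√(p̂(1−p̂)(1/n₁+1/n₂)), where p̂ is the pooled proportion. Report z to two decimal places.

z = -1.37

p̂₁ = 1124/1401 ≈ 0.80228, p̂₂ = 975/1184 ≈ 0.82348.
Pooled p̂ = (1124+975)/(1401+1184) = 2099/2585 = 0.81199.
SE = √(p̂(1−p̂)(1/n₁+1/n₂)) = √(0.81199·0.18801·0.00155837) = √(0.000237902) = 0.01542.
z = (0.80228 − 0.82348)/0.01542 = -0.02120/0.01542 = -1.37.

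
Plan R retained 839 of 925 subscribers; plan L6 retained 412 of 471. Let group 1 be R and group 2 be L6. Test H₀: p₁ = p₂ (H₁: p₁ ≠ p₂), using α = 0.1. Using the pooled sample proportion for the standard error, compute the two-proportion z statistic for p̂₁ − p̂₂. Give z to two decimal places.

z = 1.87

p̂₁ = 839/925 ≈ 0.9070, p̂₂ = 412/471 ≈ 0.8747.
Pooled p̂ = (839+412)/(925+471) = 1251/1396 = 0.8961.
SE = √(p̂(1−p̂)(1/n₁+1/n₂)) = √(0.8961·0.1039·0.00320422) = √(0.000298248) = 0.0173.
z = (0.9070 − 0.8747)/0.0173 = 0.0323/0.0173 = 1.87.
Two-sided p-value ≈ 2·Φ(−1.870) = 0.0615; since p < α = 0.1, reject H₀.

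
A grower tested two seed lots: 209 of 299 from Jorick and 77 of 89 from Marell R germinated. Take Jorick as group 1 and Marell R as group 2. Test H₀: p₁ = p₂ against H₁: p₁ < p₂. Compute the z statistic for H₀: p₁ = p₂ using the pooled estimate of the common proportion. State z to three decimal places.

p̂₁ = 209/299 = 0.69900, p̂₂ = 77/89 = 0.86517.
Pooled p̂ = (209+77)/(299+89) = 286/388 = 0.73711.
SE = √(0.193777 × 0.0145804) = 0.05315.
z = (0.69900 − 0.86517)/0.05315 = -0.16617/0.05315 = -3.126.
p-value = P(Z < -3.126) ≈ 0.0009.

z = -3.126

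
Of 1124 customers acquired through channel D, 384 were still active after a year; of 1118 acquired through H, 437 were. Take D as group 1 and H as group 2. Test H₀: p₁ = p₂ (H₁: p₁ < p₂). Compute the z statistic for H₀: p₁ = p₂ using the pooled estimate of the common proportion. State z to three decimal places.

p̂₁ = 384/1124 = 0.34164, p̂₂ = 437/1118 = 0.39088.
Pooled p̂ = (384+437)/(1124+1118) = 821/2242 = 0.36619.
SE = √(p̂(1−p̂)(1/n₁+1/n₂)) = √(0.36619·0.63381·0.00178413) = √(0.000414089) = 0.02035.
z = (0.34164 − 0.39088)/0.02035 = -0.04924/0.02035 = -2.420.
p-value = P(Z < -2.420) ≈ 0.0078.

z = -2.420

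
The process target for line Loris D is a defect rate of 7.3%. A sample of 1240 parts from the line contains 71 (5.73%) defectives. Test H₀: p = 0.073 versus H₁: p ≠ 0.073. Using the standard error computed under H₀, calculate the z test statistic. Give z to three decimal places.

z = -2.131

p̂ = 71/1240 ≈ 0.057258.
SE = √(p₀(1−p₀)/n) = √(0.067671/1240) = 0.007387.
z = (0.057258 − 0.073)/0.007387 = -0.015742/0.007387 = -2.131.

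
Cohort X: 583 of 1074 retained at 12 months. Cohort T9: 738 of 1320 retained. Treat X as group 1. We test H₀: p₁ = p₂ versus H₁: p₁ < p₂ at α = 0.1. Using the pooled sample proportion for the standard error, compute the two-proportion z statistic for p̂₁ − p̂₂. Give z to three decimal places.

z = -0.796

p̂₁ = 583/1074 = 0.542831, p̂₂ = 738/1320 = 0.559091.
Pooled p̂ = (583+738)/(1074+1320) = 1321/2394 = 0.551796.
SE = √(0.247317 × 0.00168867) = 0.020436.
z = (0.542831 − 0.559091)/0.020436 = -0.016260/0.020436 = -0.796.
p-value = P(Z < -0.796) ≈ 0.2131. With α = 0.1, fail to reject H₀.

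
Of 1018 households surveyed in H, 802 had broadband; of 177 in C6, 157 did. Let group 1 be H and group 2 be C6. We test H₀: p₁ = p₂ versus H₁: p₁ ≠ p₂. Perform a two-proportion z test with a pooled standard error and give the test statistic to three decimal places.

z = -3.059

p̂₁ = 802/1018 = 0.787819, p̂₂ = 157/177 = 0.887006.
Pooled p̂ = (802+157)/(1018+177) = 959/1195 = 0.802510.
SE = √(0.158487 × 0.00663204) = 0.032421.
z = (0.787819 − 0.887006)/0.032421 = -0.099187/0.032421 = -3.059.
p-value = 2·P(Z > 3.059) ≈ 0.0022.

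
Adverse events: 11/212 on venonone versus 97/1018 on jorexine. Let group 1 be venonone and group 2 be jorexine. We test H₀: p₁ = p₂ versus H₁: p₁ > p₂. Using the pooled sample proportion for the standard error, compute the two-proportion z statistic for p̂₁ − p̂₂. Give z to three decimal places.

z = -2.031

p̂₁ = 11/212 ≈ 0.051887, p̂₂ = 97/1018 ≈ 0.095285.
Pooled p̂ = (11+97)/(212+1018) = 108/1230 = 0.087805.
SE = √(0.0800952 × 0.0056993) = 0.021366.
z = (0.051887 − 0.095285)/0.021366 = -0.043398/0.021366 = -2.031.
p-value = P(Z > -2.031) ≈ 0.9789.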